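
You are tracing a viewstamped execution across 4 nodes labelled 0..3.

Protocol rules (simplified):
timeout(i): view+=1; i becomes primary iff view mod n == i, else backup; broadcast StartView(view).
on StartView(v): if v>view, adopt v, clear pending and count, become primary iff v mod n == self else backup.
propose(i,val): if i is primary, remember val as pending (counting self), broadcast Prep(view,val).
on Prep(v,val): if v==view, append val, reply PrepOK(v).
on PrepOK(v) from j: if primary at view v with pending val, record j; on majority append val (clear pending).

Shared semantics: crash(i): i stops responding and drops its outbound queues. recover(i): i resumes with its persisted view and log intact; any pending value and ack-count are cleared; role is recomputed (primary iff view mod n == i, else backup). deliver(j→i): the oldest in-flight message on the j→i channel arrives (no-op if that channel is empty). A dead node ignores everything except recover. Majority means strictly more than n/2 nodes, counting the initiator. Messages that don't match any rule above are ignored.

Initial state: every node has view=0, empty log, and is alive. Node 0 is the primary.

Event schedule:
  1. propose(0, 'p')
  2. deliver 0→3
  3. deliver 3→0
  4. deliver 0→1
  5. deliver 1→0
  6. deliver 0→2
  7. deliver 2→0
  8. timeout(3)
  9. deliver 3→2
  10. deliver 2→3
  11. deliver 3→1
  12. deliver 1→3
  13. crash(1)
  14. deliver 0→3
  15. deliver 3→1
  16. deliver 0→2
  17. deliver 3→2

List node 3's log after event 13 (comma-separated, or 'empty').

p

after 1 — propose(0,'p'): ·
after 2 — deliver 0→3: n3:back/v0/[p]
after 3 — deliver 3→0: ·
after 4 — deliver 0→1: n1:back/v0/[p]
after 5 — deliver 1→0: n0:prim/v0/[p]
after 6 — deliver 0→2: n2:back/v0/[p]
after 7 — deliver 2→0: ·
after 8 — timeout(3): n3:back/v1/[p]
after 9 — deliver 3→2: n2:back/v1/[p]
after 10 — deliver 2→3: ·
after 11 — deliver 3→1: n1:prim/v1/[p]
after 12 — deliver 1→3: ·
after 13 — crash(1): n1:✗prim/v1/[p]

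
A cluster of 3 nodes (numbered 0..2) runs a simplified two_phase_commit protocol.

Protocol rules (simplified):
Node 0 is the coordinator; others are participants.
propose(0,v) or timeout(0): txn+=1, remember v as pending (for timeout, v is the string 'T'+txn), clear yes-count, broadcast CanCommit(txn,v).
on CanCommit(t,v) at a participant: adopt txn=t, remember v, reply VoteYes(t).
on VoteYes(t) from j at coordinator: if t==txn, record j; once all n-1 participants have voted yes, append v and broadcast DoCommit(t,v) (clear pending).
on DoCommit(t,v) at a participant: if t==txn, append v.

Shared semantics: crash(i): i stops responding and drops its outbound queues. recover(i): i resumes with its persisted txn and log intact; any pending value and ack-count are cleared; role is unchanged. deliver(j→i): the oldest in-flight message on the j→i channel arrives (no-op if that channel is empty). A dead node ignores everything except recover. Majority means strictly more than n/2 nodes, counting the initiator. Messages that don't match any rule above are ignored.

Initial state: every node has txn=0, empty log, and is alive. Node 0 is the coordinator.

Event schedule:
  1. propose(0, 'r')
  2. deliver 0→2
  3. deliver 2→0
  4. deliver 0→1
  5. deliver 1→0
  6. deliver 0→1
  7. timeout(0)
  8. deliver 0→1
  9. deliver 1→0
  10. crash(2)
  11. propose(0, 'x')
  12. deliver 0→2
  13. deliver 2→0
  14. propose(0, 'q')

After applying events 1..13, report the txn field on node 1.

1. propose(0,'r'):  <0:coor t1 ->
2. deliver 0→2:  <2:part t1 ->
3. deliver 2→0:  nop
4. deliver 0→1:  <1:part t1 ->
5. deliver 1→0:  <0:coor t1 r>
6. deliver 0→1:  <1:part t1 r>
7. timeout(0):  <0:coor t2 r>
8. deliver 0→1:  <1:part t2 r>
9. deliver 1→0:  nop
10. crash(2):  <2:✗part t1 ->
11. propose(0,'x'):  <0:coor t3 r>
12. deliver 0→2:  nop
13. deliver 2→0:  nop

2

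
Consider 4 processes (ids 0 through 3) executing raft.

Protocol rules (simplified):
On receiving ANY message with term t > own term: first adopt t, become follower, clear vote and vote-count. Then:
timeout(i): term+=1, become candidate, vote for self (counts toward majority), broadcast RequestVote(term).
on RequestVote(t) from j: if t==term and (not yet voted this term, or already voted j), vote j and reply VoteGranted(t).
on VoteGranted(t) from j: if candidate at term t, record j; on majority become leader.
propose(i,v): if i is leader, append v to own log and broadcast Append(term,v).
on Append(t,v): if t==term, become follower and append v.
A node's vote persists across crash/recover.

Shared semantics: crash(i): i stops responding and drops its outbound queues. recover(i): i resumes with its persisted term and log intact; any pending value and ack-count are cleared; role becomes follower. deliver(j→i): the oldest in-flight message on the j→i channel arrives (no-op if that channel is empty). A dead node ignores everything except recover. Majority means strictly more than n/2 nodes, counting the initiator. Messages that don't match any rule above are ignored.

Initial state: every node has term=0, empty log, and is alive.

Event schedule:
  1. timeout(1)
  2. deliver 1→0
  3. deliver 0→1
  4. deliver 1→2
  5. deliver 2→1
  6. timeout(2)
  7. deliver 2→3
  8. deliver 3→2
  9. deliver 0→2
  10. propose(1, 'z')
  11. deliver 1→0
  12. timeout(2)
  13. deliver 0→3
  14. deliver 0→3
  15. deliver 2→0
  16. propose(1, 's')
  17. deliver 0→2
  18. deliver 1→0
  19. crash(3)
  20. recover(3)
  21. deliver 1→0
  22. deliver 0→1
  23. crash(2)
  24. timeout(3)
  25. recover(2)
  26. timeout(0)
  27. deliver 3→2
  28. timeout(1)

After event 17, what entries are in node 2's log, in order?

[1] timeout(1) → N1(cand t1 [-])
[2] deliver 1→0 → N0(foll t1 [-])
[3] deliver 0→1 → ∅
[4] deliver 1→2 → N2(foll t1 [-])
[5] deliver 2→1 → N1(lead t1 [-])
[6] timeout(2) → N2(cand t2 [-])
[7] deliver 2→3 → N3(foll t2 [-])
[8] deliver 3→2 → ∅
[9] deliver 0→2 → ∅
[10] propose(1,'z') → N1(lead t1 [z])
[11] deliver 1→0 → N0(foll t1 [z])
[12] timeout(2) → N2(cand t3 [-])
[13] deliver 0→3 → ∅
[14] deliver 0→3 → ∅
[15] deliver 2→0 → N0(foll t2 [z])
[16] propose(1,'s') → N1(lead t1 [z,s])
[17] deliver 0→2 → ∅

empty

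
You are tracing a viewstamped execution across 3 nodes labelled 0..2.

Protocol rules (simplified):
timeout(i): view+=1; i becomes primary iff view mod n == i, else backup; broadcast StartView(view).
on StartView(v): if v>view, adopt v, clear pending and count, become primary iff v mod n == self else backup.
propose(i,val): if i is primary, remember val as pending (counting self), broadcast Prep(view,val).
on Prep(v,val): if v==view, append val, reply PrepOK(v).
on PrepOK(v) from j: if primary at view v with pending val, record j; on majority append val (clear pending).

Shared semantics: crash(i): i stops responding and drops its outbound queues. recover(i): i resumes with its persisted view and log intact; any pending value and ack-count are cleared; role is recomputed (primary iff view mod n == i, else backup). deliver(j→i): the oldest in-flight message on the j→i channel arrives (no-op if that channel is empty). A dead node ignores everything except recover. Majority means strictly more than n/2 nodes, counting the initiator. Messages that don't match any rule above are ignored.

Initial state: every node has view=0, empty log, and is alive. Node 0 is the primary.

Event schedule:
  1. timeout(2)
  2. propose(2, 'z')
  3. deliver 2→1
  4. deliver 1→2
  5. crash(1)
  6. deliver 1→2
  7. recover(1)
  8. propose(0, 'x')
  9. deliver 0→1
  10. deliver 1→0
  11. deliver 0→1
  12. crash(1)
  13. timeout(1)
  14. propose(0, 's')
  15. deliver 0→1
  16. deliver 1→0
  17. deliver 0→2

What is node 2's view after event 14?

step 1 timeout(2): 2={back,v=1,log=-}
step 2 propose(2,'z'): —
step 3 deliver 2→1: 1={prim,v=1,log=-}
step 4 deliver 1→2: —
step 5 crash(1): 1={✗prim,v=1,log=-}
step 6 deliver 1→2: —
step 7 recover(1): 1={prim,v=1,log=-}
step 8 propose(0,'x'): —
step 9 deliver 0→1: —
step 10 deliver 1→0: —
step 11 deliver 0→1: —
step 12 crash(1): 1={✗prim,v=1,log=-}
step 13 timeout(1): —
step 14 propose(0,'s'): —

1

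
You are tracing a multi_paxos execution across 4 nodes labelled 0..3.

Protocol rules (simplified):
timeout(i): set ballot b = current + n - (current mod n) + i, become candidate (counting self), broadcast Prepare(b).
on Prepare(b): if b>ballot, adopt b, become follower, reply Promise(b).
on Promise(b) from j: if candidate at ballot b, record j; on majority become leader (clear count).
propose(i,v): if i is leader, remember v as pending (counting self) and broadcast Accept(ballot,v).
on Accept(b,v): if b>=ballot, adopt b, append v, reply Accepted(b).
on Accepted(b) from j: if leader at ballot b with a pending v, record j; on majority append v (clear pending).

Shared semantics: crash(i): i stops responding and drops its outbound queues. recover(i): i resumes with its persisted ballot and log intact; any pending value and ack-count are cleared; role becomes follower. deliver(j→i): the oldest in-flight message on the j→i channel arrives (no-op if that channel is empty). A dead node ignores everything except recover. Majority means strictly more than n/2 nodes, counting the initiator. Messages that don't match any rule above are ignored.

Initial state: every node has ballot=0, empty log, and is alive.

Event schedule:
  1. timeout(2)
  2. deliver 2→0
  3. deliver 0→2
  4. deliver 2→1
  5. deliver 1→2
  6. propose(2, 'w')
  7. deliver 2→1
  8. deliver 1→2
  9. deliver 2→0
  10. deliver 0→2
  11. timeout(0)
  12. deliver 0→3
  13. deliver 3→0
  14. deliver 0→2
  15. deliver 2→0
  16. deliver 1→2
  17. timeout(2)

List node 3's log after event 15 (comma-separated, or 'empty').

e1 timeout(2): 2[cand,b=6,-]
e2 deliver 2→0: 0[foll,b=6,-]
e3 deliver 0→2: ·
e4 deliver 2→1: 1[foll,b=6,-]
e5 deliver 1→2: 2[lead,b=6,-]
e6 propose(2,'w'): ·
e7 deliver 2→1: 1[foll,b=6,w]
e8 deliver 1→2: ·
e9 deliver 2→0: 0[foll,b=6,w]
e10 deliver 0→2: 2[lead,b=6,w]
e11 timeout(0): 0[cand,b=8,w]
e12 deliver 0→3: 3[foll,b=8,-]
e13 deliver 3→0: ·
e14 deliver 0→2: 2[foll,b=8,w]
e15 deliver 2→0: 0[lead,b=8,w]

empty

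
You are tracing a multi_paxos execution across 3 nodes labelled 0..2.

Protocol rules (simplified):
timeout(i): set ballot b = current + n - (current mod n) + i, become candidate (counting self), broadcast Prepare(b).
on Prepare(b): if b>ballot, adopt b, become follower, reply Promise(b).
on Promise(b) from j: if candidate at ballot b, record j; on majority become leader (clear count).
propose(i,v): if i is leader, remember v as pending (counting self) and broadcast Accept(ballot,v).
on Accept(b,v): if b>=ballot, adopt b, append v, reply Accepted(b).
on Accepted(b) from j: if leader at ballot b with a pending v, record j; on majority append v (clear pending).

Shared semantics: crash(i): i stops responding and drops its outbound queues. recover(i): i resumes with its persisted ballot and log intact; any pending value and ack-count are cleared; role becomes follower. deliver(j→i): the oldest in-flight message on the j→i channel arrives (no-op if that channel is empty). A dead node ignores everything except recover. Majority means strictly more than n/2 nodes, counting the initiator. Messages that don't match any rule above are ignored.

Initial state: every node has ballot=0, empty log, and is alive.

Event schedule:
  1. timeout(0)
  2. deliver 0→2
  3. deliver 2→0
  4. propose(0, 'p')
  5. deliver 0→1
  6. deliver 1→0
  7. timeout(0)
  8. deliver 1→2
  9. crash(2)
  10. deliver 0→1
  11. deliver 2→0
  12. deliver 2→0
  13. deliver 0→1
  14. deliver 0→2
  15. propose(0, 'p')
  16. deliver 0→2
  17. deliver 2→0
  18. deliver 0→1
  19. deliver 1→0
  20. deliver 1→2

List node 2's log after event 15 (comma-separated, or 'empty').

1. timeout(0):  <0:cand b3 ->
2. deliver 0→2:  <2:foll b3 ->
3. deliver 2→0:  <0:lead b3 ->
4. propose(0,'p'):  nop
5. deliver 0→1:  <1:foll b3 ->
6. deliver 1→0:  nop
7. timeout(0):  <0:cand b6 ->
8. deliver 1→2:  nop
9. crash(2):  <2:✗foll b3 ->
10. deliver 0→1:  <1:foll b3 p>
11. deliver 2→0:  nop
12. deliver 2→0:  nop
13. deliver 0→1:  <1:foll b6 p>
14. deliver 0→2:  nop
15. propose(0,'p'):  nop

empty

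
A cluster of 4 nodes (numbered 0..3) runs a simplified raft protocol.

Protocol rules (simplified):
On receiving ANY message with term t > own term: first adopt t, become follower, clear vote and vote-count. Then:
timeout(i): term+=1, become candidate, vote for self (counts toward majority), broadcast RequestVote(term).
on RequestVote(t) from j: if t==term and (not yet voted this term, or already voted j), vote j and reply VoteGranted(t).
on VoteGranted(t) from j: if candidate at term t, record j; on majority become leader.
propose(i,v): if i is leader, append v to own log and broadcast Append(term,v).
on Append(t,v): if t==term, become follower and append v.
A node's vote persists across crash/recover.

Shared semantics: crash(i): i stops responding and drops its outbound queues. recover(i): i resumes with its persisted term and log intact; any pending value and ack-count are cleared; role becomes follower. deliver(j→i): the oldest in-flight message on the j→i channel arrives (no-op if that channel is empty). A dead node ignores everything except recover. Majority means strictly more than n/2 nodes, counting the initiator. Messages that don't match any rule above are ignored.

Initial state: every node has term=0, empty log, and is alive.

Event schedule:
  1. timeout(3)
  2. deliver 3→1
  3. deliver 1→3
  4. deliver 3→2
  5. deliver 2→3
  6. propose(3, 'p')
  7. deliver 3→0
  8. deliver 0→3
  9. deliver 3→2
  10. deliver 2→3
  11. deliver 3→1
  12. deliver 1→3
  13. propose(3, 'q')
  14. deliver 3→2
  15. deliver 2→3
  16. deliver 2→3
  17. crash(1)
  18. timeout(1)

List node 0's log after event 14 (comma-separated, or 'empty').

after 1 — timeout(3): n3:cand/t1/[-]
after 2 — deliver 3→1: n1:foll/t1/[-]
after 3 — deliver 1→3: ·
after 4 — deliver 3→2: n2:foll/t1/[-]
after 5 — deliver 2→3: n3:lead/t1/[-]
after 6 — propose(3,'p'): n3:lead/t1/[p]
after 7 — deliver 3→0: n0:foll/t1/[-]
after 8 — deliver 0→3: ·
after 9 — deliver 3→2: n2:foll/t1/[p]
after 10 — deliver 2→3: ·
after 11 — deliver 3→1: n1:foll/t1/[p]
after 12 — deliver 1→3: ·
after 13 — propose(3,'q'): n3:lead/t1/[p,q]
after 14 — deliver 3→2: n2:foll/t1/[p,q]

empty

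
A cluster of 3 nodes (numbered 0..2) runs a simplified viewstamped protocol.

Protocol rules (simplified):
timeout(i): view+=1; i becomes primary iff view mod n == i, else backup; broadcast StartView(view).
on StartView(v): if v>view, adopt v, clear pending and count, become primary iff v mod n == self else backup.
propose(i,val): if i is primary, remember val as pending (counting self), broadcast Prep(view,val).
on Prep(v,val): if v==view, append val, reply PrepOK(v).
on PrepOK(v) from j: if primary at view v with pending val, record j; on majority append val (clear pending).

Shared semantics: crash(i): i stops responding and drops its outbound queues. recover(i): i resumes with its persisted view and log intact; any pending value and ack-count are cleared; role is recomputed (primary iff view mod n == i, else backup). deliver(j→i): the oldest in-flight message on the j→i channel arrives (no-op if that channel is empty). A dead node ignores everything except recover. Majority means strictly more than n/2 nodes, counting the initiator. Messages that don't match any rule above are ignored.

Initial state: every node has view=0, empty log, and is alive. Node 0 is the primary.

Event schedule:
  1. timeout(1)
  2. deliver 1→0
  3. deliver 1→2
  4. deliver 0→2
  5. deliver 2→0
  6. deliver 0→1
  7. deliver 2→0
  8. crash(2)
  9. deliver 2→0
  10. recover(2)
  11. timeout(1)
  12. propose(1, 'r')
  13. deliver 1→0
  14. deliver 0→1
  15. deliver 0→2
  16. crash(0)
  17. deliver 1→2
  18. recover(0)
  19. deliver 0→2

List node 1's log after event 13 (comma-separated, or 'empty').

empty

1. timeout(1):  <1:prim v1 ->
2. deliver 1→0:  <0:back v1 ->
3. deliver 1→2:  <2:back v1 ->
4. deliver 0→2:  nop
5. deliver 2→0:  nop
6. deliver 0→1:  nop
7. deliver 2→0:  nop
8. crash(2):  <2:✗back v1 ->
9. deliver 2→0:  nop
10. recover(2):  <2:back v1 ->
11. timeout(1):  <1:back v2 ->
12. propose(1,'r'):  nop
13. deliver 1→0:  <0:back v2 ->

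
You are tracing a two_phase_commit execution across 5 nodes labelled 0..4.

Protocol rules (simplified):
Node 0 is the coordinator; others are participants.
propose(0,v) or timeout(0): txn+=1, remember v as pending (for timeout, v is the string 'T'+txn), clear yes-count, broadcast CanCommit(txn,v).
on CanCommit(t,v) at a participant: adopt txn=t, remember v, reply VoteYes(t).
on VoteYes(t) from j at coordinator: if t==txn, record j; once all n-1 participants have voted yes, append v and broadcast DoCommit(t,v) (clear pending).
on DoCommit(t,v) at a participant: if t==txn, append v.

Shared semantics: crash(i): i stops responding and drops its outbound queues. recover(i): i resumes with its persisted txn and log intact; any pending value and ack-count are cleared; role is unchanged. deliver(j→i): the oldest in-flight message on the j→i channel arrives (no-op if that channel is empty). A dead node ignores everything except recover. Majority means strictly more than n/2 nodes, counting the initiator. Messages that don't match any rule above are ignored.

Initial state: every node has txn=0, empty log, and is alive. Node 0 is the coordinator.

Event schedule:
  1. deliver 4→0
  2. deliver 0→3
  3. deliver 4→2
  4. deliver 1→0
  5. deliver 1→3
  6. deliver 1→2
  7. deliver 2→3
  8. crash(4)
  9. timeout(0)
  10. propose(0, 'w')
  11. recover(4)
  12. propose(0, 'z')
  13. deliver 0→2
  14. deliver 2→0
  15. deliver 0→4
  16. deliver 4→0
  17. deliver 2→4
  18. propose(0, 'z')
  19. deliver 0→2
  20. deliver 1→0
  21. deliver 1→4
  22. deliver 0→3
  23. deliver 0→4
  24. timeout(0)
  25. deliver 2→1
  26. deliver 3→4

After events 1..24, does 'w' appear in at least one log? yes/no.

no

1. deliver 4→0:  nop
2. deliver 0→3:  nop
3. deliver 4→2:  nop
4. deliver 1→0:  nop
5. deliver 1→3:  nop
6. deliver 1→2:  nop
7. deliver 2→3:  nop
8. crash(4):  <4:✗part t0 ->
9. timeout(0):  <0:coor t1 ->
10. propose(0,'w'):  <0:coor t2 ->
11. recover(4):  <4:part t0 ->
12. propose(0,'z'):  <0:coor t3 ->
13. deliver 0→2:  <2:part t1 ->
14. deliver 2→0:  nop
15. deliver 0→4:  <4:part t1 ->
16. deliver 4→0:  nop
17. deliver 2→4:  nop
18. propose(0,'z'):  <0:coor t4 ->
19. deliver 0→2:  <2:part t2 ->
20. deliver 1→0:  nop
21. deliver 1→4:  nop
22. deliver 0→3:  <3:part t1 ->
23. deliver 0→4:  <4:part t2 ->
24. timeout(0):  <0:coor t5 ->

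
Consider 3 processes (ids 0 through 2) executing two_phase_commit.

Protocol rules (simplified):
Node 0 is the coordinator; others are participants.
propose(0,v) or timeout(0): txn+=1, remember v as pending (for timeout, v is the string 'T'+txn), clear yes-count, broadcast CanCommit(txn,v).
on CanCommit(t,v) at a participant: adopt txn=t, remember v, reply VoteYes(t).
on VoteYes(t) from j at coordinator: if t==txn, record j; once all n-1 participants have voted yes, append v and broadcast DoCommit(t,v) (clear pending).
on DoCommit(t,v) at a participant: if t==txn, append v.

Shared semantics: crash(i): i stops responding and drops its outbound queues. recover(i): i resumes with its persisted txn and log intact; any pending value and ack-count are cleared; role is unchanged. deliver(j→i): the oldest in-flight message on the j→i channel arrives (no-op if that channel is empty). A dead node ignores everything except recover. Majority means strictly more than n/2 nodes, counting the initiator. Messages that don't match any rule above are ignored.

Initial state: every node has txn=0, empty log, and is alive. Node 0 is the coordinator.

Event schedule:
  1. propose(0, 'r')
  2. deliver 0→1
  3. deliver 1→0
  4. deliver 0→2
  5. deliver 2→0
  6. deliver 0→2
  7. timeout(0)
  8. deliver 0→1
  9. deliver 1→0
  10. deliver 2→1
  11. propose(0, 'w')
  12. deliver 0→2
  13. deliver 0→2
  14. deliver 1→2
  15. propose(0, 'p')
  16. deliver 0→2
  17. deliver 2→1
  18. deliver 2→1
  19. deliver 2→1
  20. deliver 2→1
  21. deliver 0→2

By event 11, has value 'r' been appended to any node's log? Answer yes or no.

yes

[1] propose(0,'r') → N0(coor t1 [-])
[2] deliver 0→1 → N1(part t1 [-])
[3] deliver 1→0 → ∅
[4] deliver 0→2 → N2(part t1 [-])
[5] deliver 2→0 → N0(coor t1 [r])
[6] deliver 0→2 → N2(part t1 [r])
[7] timeout(0) → N0(coor t2 [r])
[8] deliver 0→1 → N1(part t1 [r])
[9] deliver 1→0 → ∅
[10] deliver 2→1 → ∅
[11] propose(0,'w') → N0(coor t3 [r])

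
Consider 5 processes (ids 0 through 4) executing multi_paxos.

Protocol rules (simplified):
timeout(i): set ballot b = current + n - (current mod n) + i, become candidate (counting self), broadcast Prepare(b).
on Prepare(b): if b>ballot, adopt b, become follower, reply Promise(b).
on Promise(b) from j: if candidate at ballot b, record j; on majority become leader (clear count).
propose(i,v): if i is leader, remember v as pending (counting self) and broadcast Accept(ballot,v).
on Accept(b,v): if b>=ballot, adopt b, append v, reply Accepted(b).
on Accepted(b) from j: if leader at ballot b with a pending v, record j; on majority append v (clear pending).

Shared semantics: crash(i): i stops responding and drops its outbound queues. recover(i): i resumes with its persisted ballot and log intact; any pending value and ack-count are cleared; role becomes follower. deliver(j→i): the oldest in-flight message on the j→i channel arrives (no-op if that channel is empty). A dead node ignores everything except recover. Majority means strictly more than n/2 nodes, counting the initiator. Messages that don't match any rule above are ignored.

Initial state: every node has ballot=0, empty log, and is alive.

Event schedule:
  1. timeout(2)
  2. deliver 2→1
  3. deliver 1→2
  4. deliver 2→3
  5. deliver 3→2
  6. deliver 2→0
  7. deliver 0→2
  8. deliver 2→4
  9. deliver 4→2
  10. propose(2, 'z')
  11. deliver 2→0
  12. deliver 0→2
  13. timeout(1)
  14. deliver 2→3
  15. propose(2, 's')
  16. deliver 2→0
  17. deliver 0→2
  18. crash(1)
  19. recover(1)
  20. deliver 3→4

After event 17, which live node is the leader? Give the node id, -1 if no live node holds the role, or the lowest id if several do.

after 1 — timeout(2): n2:cand/b7/[-]
after 2 — deliver 2→1: n1:foll/b7/[-]
after 3 — deliver 1→2: ·
after 4 — deliver 2→3: n3:foll/b7/[-]
after 5 — deliver 3→2: n2:lead/b7/[-]
after 6 — deliver 2→0: n0:foll/b7/[-]
after 7 — deliver 0→2: ·
after 8 — deliver 2→4: n4:foll/b7/[-]
after 9 — deliver 4→2: ·
after 10 — propose(2,'z'): ·
after 11 — deliver 2→0: n0:foll/b7/[z]
after 12 — deliver 0→2: ·
after 13 — timeout(1): n1:cand/b11/[-]
after 14 — deliver 2→3: n3:foll/b7/[z]
after 15 — propose(2,'s'): ·
after 16 — deliver 2→0: n0:foll/b7/[z,s]
after 17 — deliver 0→2: ·

2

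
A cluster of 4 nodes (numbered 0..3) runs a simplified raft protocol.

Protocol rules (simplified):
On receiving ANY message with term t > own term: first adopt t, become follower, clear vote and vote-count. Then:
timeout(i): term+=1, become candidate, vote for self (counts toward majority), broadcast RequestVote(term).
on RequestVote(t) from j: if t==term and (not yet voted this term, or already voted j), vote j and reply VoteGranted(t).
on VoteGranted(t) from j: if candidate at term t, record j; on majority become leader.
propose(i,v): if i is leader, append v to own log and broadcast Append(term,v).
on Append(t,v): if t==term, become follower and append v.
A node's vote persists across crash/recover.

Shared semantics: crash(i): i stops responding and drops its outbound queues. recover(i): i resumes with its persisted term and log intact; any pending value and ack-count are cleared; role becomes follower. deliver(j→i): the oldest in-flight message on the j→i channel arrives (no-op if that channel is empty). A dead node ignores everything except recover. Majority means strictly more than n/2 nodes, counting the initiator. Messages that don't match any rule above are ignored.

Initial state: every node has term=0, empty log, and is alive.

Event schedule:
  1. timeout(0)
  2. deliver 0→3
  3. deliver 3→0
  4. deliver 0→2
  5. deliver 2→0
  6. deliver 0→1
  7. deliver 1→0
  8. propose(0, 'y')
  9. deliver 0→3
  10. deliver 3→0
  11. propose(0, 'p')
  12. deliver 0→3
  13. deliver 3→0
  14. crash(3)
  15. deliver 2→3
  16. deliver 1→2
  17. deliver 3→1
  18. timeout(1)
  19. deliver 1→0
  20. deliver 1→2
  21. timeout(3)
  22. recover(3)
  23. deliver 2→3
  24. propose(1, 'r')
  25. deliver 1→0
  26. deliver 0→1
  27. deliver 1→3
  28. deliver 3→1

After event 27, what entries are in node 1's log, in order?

1. timeout(0):  <0:cand t1 ->
2. deliver 0→3:  <3:foll t1 ->
3. deliver 3→0:  nop
4. deliver 0→2:  <2:foll t1 ->
5. deliver 2→0:  <0:lead t1 ->
6. deliver 0→1:  <1:foll t1 ->
7. deliver 1→0:  nop
8. propose(0,'y'):  <0:lead t1 y>
9. deliver 0→3:  <3:foll t1 y>
10. deliver 3→0:  nop
11. propose(0,'p'):  <0:lead t1 y,p>
12. deliver 0→3:  <3:foll t1 y,p>
13. deliver 3→0:  nop
14. crash(3):  <3:✗foll t1 y,p>
15. deliver 2→3:  nop
16. deliver 1→2:  nop
17. deliver 3→1:  nop
18. timeout(1):  <1:cand t2 ->
19. deliver 1→0:  <0:foll t2 y,p>
20. deliver 1→2:  <2:foll t2 ->
21. timeout(3):  nop
22. recover(3):  <3:foll t1 y,p>
23. deliver 2→3:  nop
24. propose(1,'r'):  nop
25. deliver 1→0:  nop
26. deliver 0→1:  nop
27. deliver 1→3:  <3:foll t2 y,p>

empty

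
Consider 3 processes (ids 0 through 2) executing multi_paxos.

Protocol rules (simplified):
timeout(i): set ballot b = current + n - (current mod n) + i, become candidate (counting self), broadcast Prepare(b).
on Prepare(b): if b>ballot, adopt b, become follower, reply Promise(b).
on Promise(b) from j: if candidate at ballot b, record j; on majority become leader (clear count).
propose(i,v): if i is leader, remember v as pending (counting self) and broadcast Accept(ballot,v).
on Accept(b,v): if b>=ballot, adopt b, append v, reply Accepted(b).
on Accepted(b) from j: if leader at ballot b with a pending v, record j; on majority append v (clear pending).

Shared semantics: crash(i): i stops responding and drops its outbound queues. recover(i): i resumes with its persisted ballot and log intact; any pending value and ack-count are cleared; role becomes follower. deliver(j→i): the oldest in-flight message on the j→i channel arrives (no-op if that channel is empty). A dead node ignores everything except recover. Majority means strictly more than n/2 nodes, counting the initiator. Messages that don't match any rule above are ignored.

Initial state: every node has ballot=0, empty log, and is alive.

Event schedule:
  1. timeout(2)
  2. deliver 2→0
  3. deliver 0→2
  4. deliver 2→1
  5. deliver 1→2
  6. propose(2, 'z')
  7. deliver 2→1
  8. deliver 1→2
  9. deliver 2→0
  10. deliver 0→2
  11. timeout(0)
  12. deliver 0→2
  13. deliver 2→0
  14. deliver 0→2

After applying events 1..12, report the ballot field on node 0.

6

[1] timeout(2) → N2(cand b5 [-])
[2] deliver 2→0 → N0(foll b5 [-])
[3] deliver 0→2 → N2(lead b5 [-])
[4] deliver 2→1 → N1(foll b5 [-])
[5] deliver 1→2 → ∅
[6] propose(2,'z') → ∅
[7] deliver 2→1 → N1(foll b5 [z])
[8] deliver 1→2 → N2(lead b5 [z])
[9] deliver 2→0 → N0(foll b5 [z])
[10] deliver 0→2 → ∅
[11] timeout(0) → N0(cand b6 [z])
[12] deliver 0→2 → N2(foll b6 [z])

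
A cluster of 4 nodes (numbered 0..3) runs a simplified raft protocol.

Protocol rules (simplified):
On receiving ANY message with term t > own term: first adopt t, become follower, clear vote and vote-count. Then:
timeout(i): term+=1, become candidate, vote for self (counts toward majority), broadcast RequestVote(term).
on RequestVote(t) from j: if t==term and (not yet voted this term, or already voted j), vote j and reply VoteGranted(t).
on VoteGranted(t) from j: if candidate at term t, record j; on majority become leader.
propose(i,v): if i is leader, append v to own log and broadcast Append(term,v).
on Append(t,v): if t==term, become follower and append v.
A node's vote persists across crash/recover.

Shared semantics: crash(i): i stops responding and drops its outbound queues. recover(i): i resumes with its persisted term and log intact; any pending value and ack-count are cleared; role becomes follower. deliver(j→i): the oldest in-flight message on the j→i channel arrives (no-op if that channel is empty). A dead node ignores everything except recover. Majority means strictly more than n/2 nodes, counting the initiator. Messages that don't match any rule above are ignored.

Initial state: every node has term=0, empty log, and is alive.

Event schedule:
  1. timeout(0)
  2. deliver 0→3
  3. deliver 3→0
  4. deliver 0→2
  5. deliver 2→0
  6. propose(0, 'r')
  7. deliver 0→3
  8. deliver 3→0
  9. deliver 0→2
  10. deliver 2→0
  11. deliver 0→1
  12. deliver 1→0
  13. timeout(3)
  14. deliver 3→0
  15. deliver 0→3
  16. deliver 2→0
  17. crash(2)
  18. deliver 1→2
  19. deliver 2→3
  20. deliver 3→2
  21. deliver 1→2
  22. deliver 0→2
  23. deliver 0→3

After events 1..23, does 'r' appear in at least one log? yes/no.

yes

1. timeout(0):  <0:cand t1 ->
2. deliver 0→3:  <3:foll t1 ->
3. deliver 3→0:  nop
4. deliver 0→2:  <2:foll t1 ->
5. deliver 2→0:  <0:lead t1 ->
6. propose(0,'r'):  <0:lead t1 r>
7. deliver 0→3:  <3:foll t1 r>
8. deliver 3→0:  nop
9. deliver 0→2:  <2:foll t1 r>
10. deliver 2→0:  nop
11. deliver 0→1:  <1:foll t1 ->
12. deliver 1→0:  nop
13. timeout(3):  <3:cand t2 r>
14. deliver 3→0:  <0:foll t2 r>
15. deliver 0→3:  nop
16. deliver 2→0:  nop
17. crash(2):  <2:✗foll t1 r>
18. deliver 1→2:  nop
19. deliver 2→3:  nop
20. deliver 3→2:  nop
21. deliver 1→2:  nop
22. deliver 0→2:  nop
23. deliver 0→3:  nop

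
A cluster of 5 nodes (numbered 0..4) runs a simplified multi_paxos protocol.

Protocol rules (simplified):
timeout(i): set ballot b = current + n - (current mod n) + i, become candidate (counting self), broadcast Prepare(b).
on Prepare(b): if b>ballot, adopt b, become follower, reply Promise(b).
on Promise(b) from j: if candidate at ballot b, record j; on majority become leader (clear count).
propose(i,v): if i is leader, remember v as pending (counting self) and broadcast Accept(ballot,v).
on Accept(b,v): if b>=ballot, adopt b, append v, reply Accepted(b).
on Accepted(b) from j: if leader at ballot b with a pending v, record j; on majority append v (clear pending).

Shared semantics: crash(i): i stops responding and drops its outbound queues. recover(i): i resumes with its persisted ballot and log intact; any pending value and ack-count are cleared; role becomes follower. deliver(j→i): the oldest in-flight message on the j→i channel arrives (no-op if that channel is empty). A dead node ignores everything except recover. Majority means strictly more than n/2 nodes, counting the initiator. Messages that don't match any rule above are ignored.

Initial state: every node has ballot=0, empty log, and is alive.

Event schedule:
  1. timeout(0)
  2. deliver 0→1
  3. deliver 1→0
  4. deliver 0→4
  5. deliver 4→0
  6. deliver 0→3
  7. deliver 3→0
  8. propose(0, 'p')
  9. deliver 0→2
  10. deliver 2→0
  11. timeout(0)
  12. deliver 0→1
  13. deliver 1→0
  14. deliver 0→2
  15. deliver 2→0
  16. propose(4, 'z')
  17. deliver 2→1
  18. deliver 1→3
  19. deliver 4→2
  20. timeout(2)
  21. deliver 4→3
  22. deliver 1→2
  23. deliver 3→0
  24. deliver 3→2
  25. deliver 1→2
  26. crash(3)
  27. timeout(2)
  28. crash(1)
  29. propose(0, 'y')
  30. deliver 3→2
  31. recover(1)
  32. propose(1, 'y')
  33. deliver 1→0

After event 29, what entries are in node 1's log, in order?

p

1. timeout(0):  <0:cand b5 ->
2. deliver 0→1:  <1:foll b5 ->
3. deliver 1→0:  nop
4. deliver 0→4:  <4:foll b5 ->
5. deliver 4→0:  <0:lead b5 ->
6. deliver 0→3:  <3:foll b5 ->
7. deliver 3→0:  nop
8. propose(0,'p'):  nop
9. deliver 0→2:  <2:foll b5 ->
10. deliver 2→0:  nop
11. timeout(0):  <0:cand b10 ->
12. deliver 0→1:  <1:foll b5 p>
13. deliver 1→0:  nop
14. deliver 0→2:  <2:foll b5 p>
15. deliver 2→0:  nop
16. propose(4,'z'):  nop
17. deliver 2→1:  nop
18. deliver 1→3:  nop
19. deliver 4→2:  nop
20. timeout(2):  <2:cand b12 p>
21. deliver 4→3:  nop
22. deliver 1→2:  nop
23. deliver 3→0:  nop
24. deliver 3→2:  nop
25. deliver 1→2:  nop
26. crash(3):  <3:✗foll b5 ->
27. timeout(2):  <2:cand b17 p>
28. crash(1):  <1:✗foll b5 p>
29. propose(0,'y'):  nop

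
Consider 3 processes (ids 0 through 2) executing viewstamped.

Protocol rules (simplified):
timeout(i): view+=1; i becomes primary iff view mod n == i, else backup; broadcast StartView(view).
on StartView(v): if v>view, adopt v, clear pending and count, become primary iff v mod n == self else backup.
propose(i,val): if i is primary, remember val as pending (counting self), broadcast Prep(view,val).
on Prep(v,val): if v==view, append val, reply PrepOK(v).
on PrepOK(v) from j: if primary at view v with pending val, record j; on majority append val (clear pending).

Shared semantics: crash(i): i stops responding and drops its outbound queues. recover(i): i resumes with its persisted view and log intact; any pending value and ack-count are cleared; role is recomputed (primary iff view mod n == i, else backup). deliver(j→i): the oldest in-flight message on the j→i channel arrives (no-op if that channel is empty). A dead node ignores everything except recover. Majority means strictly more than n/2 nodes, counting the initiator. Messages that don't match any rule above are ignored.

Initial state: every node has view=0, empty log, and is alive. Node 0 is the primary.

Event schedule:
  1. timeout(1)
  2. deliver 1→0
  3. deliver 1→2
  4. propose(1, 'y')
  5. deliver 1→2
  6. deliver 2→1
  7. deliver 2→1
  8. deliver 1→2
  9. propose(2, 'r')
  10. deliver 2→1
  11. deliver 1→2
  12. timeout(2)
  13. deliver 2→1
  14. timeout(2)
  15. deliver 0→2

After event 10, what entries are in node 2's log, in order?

y

e1 timeout(1): 1[prim,v=1,-]
e2 deliver 1→0: 0[back,v=1,-]
e3 deliver 1→2: 2[back,v=1,-]
e4 propose(1,'y'): ·
e5 deliver 1→2: 2[back,v=1,y]
e6 deliver 2→1: 1[prim,v=1,y]
e7 deliver 2→1: ·
e8 deliver 1→2: ·
e9 propose(2,'r'): ·
e10 deliver 2→1: ·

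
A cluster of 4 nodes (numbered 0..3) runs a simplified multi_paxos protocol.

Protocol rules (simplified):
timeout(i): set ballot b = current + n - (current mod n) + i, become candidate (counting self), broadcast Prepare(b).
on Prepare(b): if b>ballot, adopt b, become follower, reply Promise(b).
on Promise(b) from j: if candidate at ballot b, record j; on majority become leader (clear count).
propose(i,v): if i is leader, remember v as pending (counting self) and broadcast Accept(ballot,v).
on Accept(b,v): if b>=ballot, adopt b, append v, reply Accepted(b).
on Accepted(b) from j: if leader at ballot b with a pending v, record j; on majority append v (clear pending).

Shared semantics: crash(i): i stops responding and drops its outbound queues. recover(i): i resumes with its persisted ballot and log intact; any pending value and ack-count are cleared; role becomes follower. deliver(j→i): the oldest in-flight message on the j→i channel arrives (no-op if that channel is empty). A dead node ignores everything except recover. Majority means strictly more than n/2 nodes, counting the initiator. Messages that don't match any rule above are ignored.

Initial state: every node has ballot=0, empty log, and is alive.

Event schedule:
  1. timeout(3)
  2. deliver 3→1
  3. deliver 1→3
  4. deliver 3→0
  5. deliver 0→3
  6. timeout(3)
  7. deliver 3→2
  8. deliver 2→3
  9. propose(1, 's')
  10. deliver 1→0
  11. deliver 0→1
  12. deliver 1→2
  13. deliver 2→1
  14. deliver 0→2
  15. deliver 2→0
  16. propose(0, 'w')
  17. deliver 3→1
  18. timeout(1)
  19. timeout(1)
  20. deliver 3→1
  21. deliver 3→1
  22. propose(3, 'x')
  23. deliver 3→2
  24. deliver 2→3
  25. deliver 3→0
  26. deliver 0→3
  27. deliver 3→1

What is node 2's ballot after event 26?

11

e1 timeout(3): 3[cand,b=7,-]
e2 deliver 3→1: 1[foll,b=7,-]
e3 deliver 1→3: ·
e4 deliver 3→0: 0[foll,b=7,-]
e5 deliver 0→3: 3[lead,b=7,-]
e6 timeout(3): 3[cand,b=11,-]
e7 deliver 3→2: 2[foll,b=7,-]
e8 deliver 2→3: ·
e9 propose(1,'s'): ·
e10 deliver 1→0: ·
e11 deliver 0→1: ·
e12 deliver 1→2: ·
e13 deliver 2→1: ·
e14 deliver 0→2: ·
e15 deliver 2→0: ·
e16 propose(0,'w'): ·
e17 deliver 3→1: 1[foll,b=11,-]
e18 timeout(1): 1[cand,b=13,-]
e19 timeout(1): 1[cand,b=17,-]
e20 deliver 3→1: ·
e21 deliver 3→1: ·
e22 propose(3,'x'): ·
e23 deliver 3→2: 2[foll,b=11,-]
e24 deliver 2→3: ·
e25 deliver 3→0: 0[foll,b=11,-]
e26 deliver 0→3: 3[lead,b=11,-]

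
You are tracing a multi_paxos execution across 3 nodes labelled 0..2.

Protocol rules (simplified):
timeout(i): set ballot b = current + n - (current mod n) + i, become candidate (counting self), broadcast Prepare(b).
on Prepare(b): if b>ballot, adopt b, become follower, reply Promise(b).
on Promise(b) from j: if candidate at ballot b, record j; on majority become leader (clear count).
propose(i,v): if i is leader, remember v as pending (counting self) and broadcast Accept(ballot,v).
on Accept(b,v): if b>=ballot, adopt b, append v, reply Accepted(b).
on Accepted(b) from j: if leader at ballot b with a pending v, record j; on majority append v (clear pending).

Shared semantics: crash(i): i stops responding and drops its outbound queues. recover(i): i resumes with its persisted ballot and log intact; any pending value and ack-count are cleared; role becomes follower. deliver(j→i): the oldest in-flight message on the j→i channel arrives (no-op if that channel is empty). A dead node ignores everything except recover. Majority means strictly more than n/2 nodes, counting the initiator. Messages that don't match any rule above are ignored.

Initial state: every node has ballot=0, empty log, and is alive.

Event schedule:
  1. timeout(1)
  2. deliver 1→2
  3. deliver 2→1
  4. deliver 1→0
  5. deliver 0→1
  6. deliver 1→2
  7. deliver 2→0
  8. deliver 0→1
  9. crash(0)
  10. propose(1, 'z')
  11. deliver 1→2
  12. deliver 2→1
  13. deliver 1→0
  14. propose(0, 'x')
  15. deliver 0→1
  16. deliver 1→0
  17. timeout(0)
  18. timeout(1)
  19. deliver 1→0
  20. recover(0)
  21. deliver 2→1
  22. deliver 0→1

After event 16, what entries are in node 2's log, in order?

z

after 1 — timeout(1): n1:cand/b4/[-]
after 2 — deliver 1→2: n2:foll/b4/[-]
after 3 — deliver 2→1: n1:lead/b4/[-]
after 4 — deliver 1→0: n0:foll/b4/[-]
after 5 — deliver 0→1: ·
after 6 — deliver 1→2: ·
after 7 — deliver 2→0: ·
after 8 — deliver 0→1: ·
after 9 — crash(0): n0:✗foll/b4/[-]
after 10 — propose(1,'z'): ·
after 11 — deliver 1→2: n2:foll/b4/[z]
after 12 — deliver 2→1: n1:lead/b4/[z]
after 13 — deliver 1→0: ·
after 14 — propose(0,'x'): ·
after 15 — deliver 0→1: ·
after 16 — deliver 1→0: ·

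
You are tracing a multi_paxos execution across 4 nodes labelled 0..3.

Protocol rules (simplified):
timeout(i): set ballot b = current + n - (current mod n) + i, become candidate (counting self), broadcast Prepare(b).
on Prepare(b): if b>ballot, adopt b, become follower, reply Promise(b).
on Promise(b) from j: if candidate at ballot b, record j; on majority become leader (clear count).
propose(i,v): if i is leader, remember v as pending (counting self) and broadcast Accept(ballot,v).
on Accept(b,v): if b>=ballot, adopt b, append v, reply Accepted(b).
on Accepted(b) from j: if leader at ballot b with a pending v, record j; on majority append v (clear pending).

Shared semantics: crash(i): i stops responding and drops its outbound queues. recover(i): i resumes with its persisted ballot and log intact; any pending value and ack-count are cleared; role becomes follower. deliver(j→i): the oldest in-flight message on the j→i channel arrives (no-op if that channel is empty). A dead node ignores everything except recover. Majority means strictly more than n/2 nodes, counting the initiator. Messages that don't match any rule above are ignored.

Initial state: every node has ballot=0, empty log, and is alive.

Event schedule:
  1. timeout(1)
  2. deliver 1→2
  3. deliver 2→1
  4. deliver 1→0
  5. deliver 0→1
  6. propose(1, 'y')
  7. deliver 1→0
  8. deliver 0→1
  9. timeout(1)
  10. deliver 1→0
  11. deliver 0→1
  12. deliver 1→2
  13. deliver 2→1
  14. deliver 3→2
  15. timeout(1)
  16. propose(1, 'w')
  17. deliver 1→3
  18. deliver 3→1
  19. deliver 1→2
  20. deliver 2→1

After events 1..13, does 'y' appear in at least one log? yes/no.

yes

after 1 — timeout(1): n1:cand/b5/[-]
after 2 — deliver 1→2: n2:foll/b5/[-]
after 3 — deliver 2→1: ·
after 4 — deliver 1→0: n0:foll/b5/[-]
after 5 — deliver 0→1: n1:lead/b5/[-]
after 6 — propose(1,'y'): ·
after 7 — deliver 1→0: n0:foll/b5/[y]
after 8 — deliver 0→1: ·
after 9 — timeout(1): n1:cand/b9/[-]
after 10 — deliver 1→0: n0:foll/b9/[y]
after 11 — deliver 0→1: ·
after 12 — deliver 1→2: n2:foll/b5/[y]
after 13 — deliver 2→1: ·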